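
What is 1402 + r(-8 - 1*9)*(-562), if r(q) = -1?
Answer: 1964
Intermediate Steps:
1402 + r(-8 - 1*9)*(-562) = 1402 - 1*(-562) = 1402 + 562 = 1964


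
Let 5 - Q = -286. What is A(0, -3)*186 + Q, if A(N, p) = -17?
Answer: -2871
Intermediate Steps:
Q = 291 (Q = 5 - 1*(-286) = 5 + 286 = 291)
A(0, -3)*186 + Q = -17*186 + 291 = -3162 + 291 = -2871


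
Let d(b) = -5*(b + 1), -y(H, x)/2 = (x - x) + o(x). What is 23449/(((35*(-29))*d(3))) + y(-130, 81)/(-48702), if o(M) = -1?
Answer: 570986299/494325300 ≈ 1.1551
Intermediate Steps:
y(H, x) = 2 (y(H, x) = -2*((x - x) - 1) = -2*(0 - 1) = -2*(-1) = 2)
d(b) = -5 - 5*b (d(b) = -5*(1 + b) = -5 - 5*b)
23449/(((35*(-29))*d(3))) + y(-130, 81)/(-48702) = 23449/(((35*(-29))*(-5 - 5*3))) + 2/(-48702) = 23449/((-1015*(-5 - 15))) + 2*(-1/48702) = 23449/((-1015*(-20))) - 1/24351 = 23449/20300 - 1/24351 = 570986299/494325300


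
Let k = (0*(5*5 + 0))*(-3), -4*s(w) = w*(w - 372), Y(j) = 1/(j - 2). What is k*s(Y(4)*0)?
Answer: 0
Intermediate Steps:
Y(j) = 1/(-2 + j)
s(w) = -w*(-372 + w)/4 (s(w) = -w*(w - 372)/4 = -w*(-372 + w)/4)
k = 0 (k = (0*(25 + 0))*(-3) = (0*25)*(-3) = 0*(-3) = 0)
k*s(Y(4)*0) = 0*((0/(-2 + 4))*(372 - 0/(-2 + 4))/4) = 0*((0/2)*(372 - 0/2)/4) = 0*(((½)*0)*(372 - 0/2)/4) = 0*((¼)*0*(372 - 1*0)) = 0*((¼)*0*(372 + 0)) = 0*((¼)*0*372) = 0*0 = 0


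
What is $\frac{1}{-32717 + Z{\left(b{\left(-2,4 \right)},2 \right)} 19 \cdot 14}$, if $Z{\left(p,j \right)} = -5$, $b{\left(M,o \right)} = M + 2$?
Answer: $- \frac{1}{34047} \approx -2.9371 \cdot 10^{-5}$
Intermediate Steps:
$b{\left(M,o \right)} = 2 + M$
$\frac{1}{-32717 + Z{\left(b{\left(-2,4 \right)},2 \right)} 19 \cdot 14} = \frac{1}{-32717 + \left(-5\right) 19 \cdot 14} = \frac{1}{-32717 - 1330} = \frac{1}{-34047} = - \frac{1}{34047}$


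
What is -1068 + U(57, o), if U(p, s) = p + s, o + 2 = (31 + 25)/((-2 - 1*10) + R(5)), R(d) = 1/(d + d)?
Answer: -17301/17 ≈ -1017.7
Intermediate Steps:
R(d) = 1/(2*d)
o = -114/17 (o = -2 + (31 + 25)/((-2 - 1*10) + (½)/5) = -2 + 56/((-2 - 10) + (½)*(⅕)) = -2 + 56/(-12 + ⅒) = -2 + 56/(-119/10) = -2 + 56*(-10/119) = -2 - 80/17 = -114/17 ≈ -6.7059)
-1068 + U(57, o) = -1068 + (57 - 114/17) = -1068 + 855/17 = -17301/17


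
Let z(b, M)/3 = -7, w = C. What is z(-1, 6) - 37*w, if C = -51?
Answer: 1866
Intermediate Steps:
w = -51
z(b, M) = -21 (z(b, M) = 3*(-7) = -21)
z(-1, 6) - 37*w = -21 - 37*(-51) = -21 + 1887 = 1866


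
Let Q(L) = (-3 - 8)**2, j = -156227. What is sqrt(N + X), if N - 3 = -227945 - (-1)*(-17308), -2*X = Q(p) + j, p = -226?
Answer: I*sqrt(167197) ≈ 408.9*I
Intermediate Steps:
Q(L) = 121 (Q(L) = (-11)**2 = 121)
X = 78053 (X = -(121 - 156227)/2 = -1/2*(-156106) = 78053)
N = -245250 (N = 3 + (-227945 - (-1)*(-17308)) = 3 + (-227945 - 1*17308) = 3 + (-227945 - 17308) = 3 - 245253 = -245250)
sqrt(N + X) = sqrt(-245250 + 78053) = sqrt(-167197) = I*sqrt(167197)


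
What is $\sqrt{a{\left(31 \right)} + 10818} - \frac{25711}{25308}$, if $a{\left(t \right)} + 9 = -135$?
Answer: $- \frac{25711}{25308} + 3 \sqrt{1186} \approx 102.3$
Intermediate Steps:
$a{\left(t \right)} = -144$ ($a{\left(t \right)} = -9 - 135 = -144$)
$\sqrt{a{\left(31 \right)} + 10818} - \frac{25711}{25308} = \sqrt{-144 + 10818} - \frac{25711}{25308} = \sqrt{10674} - \frac{25711}{25308} = 3 \sqrt{1186} - \frac{25711}{25308} = - \frac{25711}{25308} + 3 \sqrt{1186}$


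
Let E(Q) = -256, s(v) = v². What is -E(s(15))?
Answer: 256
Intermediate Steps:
-E(s(15)) = -1*(-256) = 256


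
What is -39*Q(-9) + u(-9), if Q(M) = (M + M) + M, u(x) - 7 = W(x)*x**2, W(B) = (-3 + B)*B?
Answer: 9808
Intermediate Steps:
W(B) = B*(-3 + B)
u(x) = 7 + x**3*(-3 + x) (u(x) = 7 + (x*(-3 + x))*x**2 = 7 + x**3*(-3 + x))
Q(M) = 3*M (Q(M) = 2*M + M = 3*M)
-39*Q(-9) + u(-9) = -117*(-9) + (7 + (-9)**3*(-3 - 9)) = -39*(-27) + (7 - 729*(-12)) = 1053 + (7 + 8748) = 1053 + 8755 = 9808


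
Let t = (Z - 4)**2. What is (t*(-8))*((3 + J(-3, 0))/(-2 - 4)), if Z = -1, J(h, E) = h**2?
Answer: 400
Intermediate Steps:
t = 25 (t = (-1 - 4)**2 = (-5)**2 = 25)
(t*(-8))*((3 + J(-3, 0))/(-2 - 4)) = (25*(-8))*((3 + (-3)**2)/(-2 - 4)) = -200*(3 + 9)/(-6) = -2400*(-1)/6 = -200*(-2) = 400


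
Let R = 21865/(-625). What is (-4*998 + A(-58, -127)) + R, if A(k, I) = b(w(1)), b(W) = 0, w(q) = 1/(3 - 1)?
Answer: -503373/125 ≈ -4027.0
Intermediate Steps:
R = -4373/125 (R = 21865*(-1/625) = -4373/125 ≈ -34.984)
w(q) = 1/2
A(k, I) = 0
(-4*998 + A(-58, -127)) + R = (-4*998 + 0) - 4373/125 = (-3992 + 0) - 4373/125 = -3992 - 4373/125 = -503373/125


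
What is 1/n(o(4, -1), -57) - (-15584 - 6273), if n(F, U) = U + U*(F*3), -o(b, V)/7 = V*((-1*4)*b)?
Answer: 417359416/19095 ≈ 21857.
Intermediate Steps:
o(b, V) = 28*V*b (o(b, V) = -7*V*(-1*4)*b = -7*V*(-4*b) = -(-28)*V*b = 28*V*b)
n(F, U) = U + 3*F*U (n(F, U) = U + U*(3*F) = U + 3*F*U)
1/n(o(4, -1), -57) - (-15584 - 6273) = 1/(-57*(1 + 3*(28*(-1)*4))) - (-15584 - 6273) = 1/(-57*(1 + 3*(-112))) - 1*(-21857) = 1/(-57*(1 - 336)) + 21857 = 1/(-57*(-335)) + 21857 = 1/19095 + 21857 = 417359416/19095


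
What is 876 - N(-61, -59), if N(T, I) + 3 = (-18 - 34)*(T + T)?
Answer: -5465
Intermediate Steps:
N(T, I) = -3 - 104*T (N(T, I) = -3 + (-18 - 34)*(T + T) = -3 - 104*T)
876 - N(-61, -59) = 876 - (-3 - 104*(-61)) = 876 - (-3 + 6344) = 876 - 1*6341 = 876 - 6341 = -5465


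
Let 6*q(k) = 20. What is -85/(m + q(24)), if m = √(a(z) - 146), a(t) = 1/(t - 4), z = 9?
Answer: -12750/7061 + 20655*I*√5/7061 ≈ -1.8057 + 6.541*I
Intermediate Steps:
q(k) = 10/3 (q(k) = (⅙)*20 = 10/3)
a(t) = 1/(-4 + t)
m = 27*I*√5/5 (m = √(1/(-4 + 9) - 146) = √(1/5 - 146) = √(⅕ - 146) = √(-729/5) = 27*I*√5/5 ≈ 12.075*I)
-85/(m + q(24)) = -85/(27*I*√5/5 + 10/3) = -85/(10/3 + 27*I*√5/5)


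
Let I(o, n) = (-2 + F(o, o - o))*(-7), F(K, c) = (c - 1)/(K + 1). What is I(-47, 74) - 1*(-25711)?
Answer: 1183343/46 ≈ 25725.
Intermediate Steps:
F(K, c) = (-1 + c)/(1 + K)
I(o, n) = 14 + 7/(1 + o) (I(o, n) = (-2 + (-1 + (o - o))/(1 + o))*(-7) = (-2 + (-1 + 0)/(1 + o))*(-7) = (-2 - 1/(1 + o))*(-7) = 14 + 7/(1 + o))
I(-47, 74) - 1*(-25711) = 7*(3 + 2*(-47))/(1 - 47) - 1*(-25711) = 7*(3 - 94)/(-46) + 25711 = 7*(-1/46)*(-91) + 25711 = 637/46 + 25711 = 1183343/46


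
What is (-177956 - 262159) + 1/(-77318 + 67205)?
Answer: -4450882996/10113 ≈ -4.4012e+5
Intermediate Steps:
(-177956 - 262159) + 1/(-77318 + 67205) = -440115 + 1/(-10113) = -440115 - 1/10113 = -4450882996/10113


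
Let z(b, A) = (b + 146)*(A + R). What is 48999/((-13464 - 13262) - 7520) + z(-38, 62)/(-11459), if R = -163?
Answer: -187924173/392424914 ≈ -0.47888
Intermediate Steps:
z(b, A) = (-163 + A)*(146 + b) (z(b, A) = (b + 146)*(A - 163) = (146 + b)*(-163 + A) = (-163 + A)*(146 + b))
48999/((-13464 - 13262) - 7520) + z(-38, 62)/(-11459) = 48999/((-13464 - 13262) - 7520) + (-23798 - 163*(-38) + 146*62 + 62*(-38))/(-11459) = 48999/(-26726 - 7520) + (-23798 + 6194 + 9052 - 2356)*(-1/11459) = 48999/(-34246) - 10908*(-1/11459) = 48999*(-1/34246) + 10908/11459 = -48999/34246 + 10908/11459 = -187924173/392424914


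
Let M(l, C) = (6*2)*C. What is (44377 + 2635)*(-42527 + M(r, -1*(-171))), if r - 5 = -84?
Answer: -1902810700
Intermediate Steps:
r = -79 (r = 5 - 84 = -79)
M(l, C) = 12*C
(44377 + 2635)*(-42527 + M(r, -1*(-171))) = (44377 + 2635)*(-42527 + 12*(-1*(-171))) = 47012*(-42527 + 12*171) = 47012*(-42527 + 2052) = 47012*(-40475) = -1902810700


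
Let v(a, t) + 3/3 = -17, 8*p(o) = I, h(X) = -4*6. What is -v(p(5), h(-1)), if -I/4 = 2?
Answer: 18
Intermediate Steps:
h(X) = -24
I = -8 (I = -4*2 = -8)
p(o) = -1 (p(o) = (1/8)*(-8) = -1)
v(a, t) = -18 (v(a, t) = -1 - 17 = -18)
-v(p(5), h(-1)) = -1*(-18) = 18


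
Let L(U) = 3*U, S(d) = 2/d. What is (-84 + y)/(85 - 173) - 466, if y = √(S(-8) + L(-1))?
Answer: -10231/22 - I*√13/176 ≈ -465.05 - 0.020486*I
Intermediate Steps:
y = I*√13/2 (y = √(2/(-8) + 3*(-1)) = √(2*(-⅛) - 3) = √(-¼ - 3) = √(-13/4) = I*√13/2 ≈ 1.8028*I)
(-84 + y)/(85 - 173) - 466 = (-84 + I*√13/2)/(85 - 173) - 466 = (-84 + I*√13/2)/(-88) - 466 = (-84 + I*√13/2)*(-1/88) - 466 = (21/22 - I*√13/176) - 466 = -10231/22 - I*√13/176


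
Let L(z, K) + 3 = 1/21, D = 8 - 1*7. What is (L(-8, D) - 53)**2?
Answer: 1380625/441 ≈ 3130.7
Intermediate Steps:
D = 1 (D = 8 - 7 = 1)
L(z, K) = -62/21 (L(z, K) = -3 + 1/21 = -62/21)
(L(-8, D) - 53)**2 = (-62/21 - 53)**2 = (-1175/21)**2 = 1380625/441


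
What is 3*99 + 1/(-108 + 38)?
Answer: 20789/70 ≈ 296.99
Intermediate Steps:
3*99 + 1/(-108 + 38) = 297 + 1/(-70) = 297 - 1/70 = 20789/70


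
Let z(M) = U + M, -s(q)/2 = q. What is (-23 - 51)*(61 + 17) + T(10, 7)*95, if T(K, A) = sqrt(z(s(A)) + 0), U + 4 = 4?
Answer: -5772 + 95*I*sqrt(14) ≈ -5772.0 + 355.46*I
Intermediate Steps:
U = 0 (U = -4 + 4 = 0)
s(q) = -2*q
z(M) = M (z(M) = 0 + M = M)
T(K, A) = sqrt(2)*sqrt(-A) (T(K, A) = sqrt(-2*A + 0) = sqrt(-2*A) = sqrt(2)*sqrt(-A))
(-23 - 51)*(61 + 17) + T(10, 7)*95 = (-23 - 51)*(61 + 17) + (sqrt(2)*sqrt(-1*7))*95 = -74*78 + (sqrt(2)*sqrt(-7))*95 = -5772 + (sqrt(2)*(I*sqrt(7)))*95 = -5772 + (I*sqrt(14))*95 = -5772 + 95*I*sqrt(14)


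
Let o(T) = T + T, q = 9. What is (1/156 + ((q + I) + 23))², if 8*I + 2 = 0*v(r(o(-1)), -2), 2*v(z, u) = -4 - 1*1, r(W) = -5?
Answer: 6135529/6084 ≈ 1008.5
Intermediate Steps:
o(T) = 2*T
v(z, u) = -5/2 (v(z, u) = (-4 - 1*1)/2 = (-4 - 1)/2 = (½)*(-5) = -5/2)
I = -¼ (I = -¼ + (0*(-5/2))/8 = -¼ + (⅛)*0 = -¼ + 0 = -¼ ≈ -0.25000)
(1/156 + ((q + I) + 23))² = (1/156 + ((9 - ¼) + 23))² = (1/156 + (35/4 + 23))² = (1/156 + 127/4)² = (2477/78)² = 6135529/6084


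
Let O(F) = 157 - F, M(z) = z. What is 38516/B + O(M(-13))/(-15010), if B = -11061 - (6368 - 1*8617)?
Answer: -14490580/3306703 ≈ -4.3822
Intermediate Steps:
B = -8812 (B = -11061 - (6368 - 8617) = -11061 - 1*(-2249) = -11061 + 2249 = -8812)
38516/B + O(M(-13))/(-15010) = 38516/(-8812) + (157 - 1*(-13))/(-15010) = 38516*(-1/8812) + (157 + 13)*(-1/15010) = -9629/2203 + 170*(-1/15010) = -9629/2203 - 17/1501 = -14490580/3306703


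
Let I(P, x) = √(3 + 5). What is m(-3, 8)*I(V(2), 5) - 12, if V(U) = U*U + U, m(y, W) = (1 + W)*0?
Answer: -12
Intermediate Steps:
m(y, W) = 0
V(U) = U + U² (V(U) = U² + U = U + U²)
I(P, x) = 2*√2 (I(P, x) = √8 = 2*√2)
m(-3, 8)*I(V(2), 5) - 12 = 0*(2*√2) - 12 = 0 - 12 = -12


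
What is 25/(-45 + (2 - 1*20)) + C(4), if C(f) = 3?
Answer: 164/63 ≈ 2.6032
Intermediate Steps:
25/(-45 + (2 - 1*20)) + C(4) = 25/(-45 + (2 - 1*20)) + 3 = 25/(-45 + (2 - 20)) + 3 = 25/(-45 - 18) + 3 = 25/(-63) + 3 = 25*(-1/63) + 3 = -25/63 + 3 = 164/63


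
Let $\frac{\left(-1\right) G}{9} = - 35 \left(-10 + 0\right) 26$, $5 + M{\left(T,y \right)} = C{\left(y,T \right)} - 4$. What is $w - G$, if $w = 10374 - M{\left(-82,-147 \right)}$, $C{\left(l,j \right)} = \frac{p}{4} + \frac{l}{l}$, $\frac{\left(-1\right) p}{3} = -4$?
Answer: $92279$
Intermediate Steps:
$p = 12$ ($p = \left(-3\right) \left(-4\right) = 12$)
$C{\left(l,j \right)} = 4$ ($C{\left(l,j \right)} = \frac{12}{4} + \frac{l}{l} = 12 \cdot \frac{1}{4} + 1 = 3 + 1 = 4$)
$M{\left(T,y \right)} = -5$ ($M{\left(T,y \right)} = -5 + \left(4 - 4\right) = -5 + 0 = -5$)
$w = 10379$ ($w = 10374 - -5 = 10374 + 5 = 10379$)
$G = -81900$ ($G = - 9 - 35 \left(-10 + 0\right) 26 = - 9 \left(-35\right) \left(-10\right) 26 = - 9 \cdot 350 \cdot 26 = \left(-9\right) 9100 = -81900$)
$w - G = 10379 - -81900 = 10379 + 81900 = 92279$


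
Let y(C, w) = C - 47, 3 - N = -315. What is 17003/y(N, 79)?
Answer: 17003/271 ≈ 62.742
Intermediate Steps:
N = 318 (N = 3 - 1*(-315) = 3 + 315 = 318)
y(C, w) = -47 + C
17003/y(N, 79) = 17003/(-47 + 318) = 17003/271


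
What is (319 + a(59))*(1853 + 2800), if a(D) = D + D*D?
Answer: 17955927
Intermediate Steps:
a(D) = D + D²
(319 + a(59))*(1853 + 2800) = (319 + 59*(1 + 59))*(1853 + 2800) = (319 + 59*60)*4653 = (319 + 3540)*4653 = 3859*4653 = 17955927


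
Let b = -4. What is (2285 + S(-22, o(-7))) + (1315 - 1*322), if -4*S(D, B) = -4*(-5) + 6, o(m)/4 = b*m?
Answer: 6543/2 ≈ 3271.5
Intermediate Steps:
o(m) = -16*m (o(m) = 4*(-4*m) = -16*m)
S(D, B) = -13/2 (S(D, B) = -(-4*(-5) + 6)/4 = -(20 + 6)/4 = -¼*26 = -13/2)
(2285 + S(-22, o(-7))) + (1315 - 1*322) = (2285 - 13/2) + (1315 - 1*322) = 4557/2 + (1315 - 322) = 4557/2 + 993 = 6543/2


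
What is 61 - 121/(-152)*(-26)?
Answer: 3063/76 ≈ 40.303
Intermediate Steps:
61 - 121/(-152)*(-26) = 61 - 121*(-1/152)*(-26) = 61 + (121/152)*(-26) = 61 - 1573/76 = 3063/76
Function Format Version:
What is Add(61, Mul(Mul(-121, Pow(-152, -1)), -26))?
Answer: Rational(3063, 76) ≈ 40.303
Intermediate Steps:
Add(61, Mul(Mul(-121, Pow(-152, -1)), -26)) = Add(61, Mul(Mul(-121, Rational(-1, 152)), -26)) = Add(61, Mul(Rational(121, 152), -26)) = Add(61, Rational(-1573, 76)) = Rational(3063, 76)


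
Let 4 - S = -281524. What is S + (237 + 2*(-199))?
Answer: 281367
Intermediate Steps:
S = 281528 (S = 4 - 1*(-281524) = 4 + 281524 = 281528)
S + (237 + 2*(-199)) = 281528 + (237 + 2*(-199)) = 281528 + (237 - 398) = 281528 - 161 = 281367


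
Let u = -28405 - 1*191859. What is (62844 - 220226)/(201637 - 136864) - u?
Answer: 14267002690/64773 ≈ 2.2026e+5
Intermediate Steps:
u = -220264 (u = -28405 - 191859 = -220264)
(62844 - 220226)/(201637 - 136864) - u = (62844 - 220226)/(201637 - 136864) - 1*(-220264) = -157382/64773 + 220264 = 14267002690/64773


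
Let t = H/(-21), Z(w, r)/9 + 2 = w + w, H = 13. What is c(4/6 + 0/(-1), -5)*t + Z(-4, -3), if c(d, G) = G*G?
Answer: -2215/21 ≈ -105.48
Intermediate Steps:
Z(w, r) = -18 + 18*w (Z(w, r) = -18 + 9*(w + w) = -18 + 9*(2*w) = -18 + 18*w)
c(d, G) = G**2
t = -13/21 (t = 13/(-21) = 13*(-1/21) = -13/21 ≈ -0.61905)
c(4/6 + 0/(-1), -5)*t + Z(-4, -3) = (-5)**2*(-13/21) + (-18 + 18*(-4)) = 25*(-13/21) + (-18 - 72) = -325/21 - 90 = -2215/21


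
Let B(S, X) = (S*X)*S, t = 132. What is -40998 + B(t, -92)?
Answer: -1644006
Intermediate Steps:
B(S, X) = X*S²
-40998 + B(t, -92) = -40998 - 92*132² = -40998 - 92*17424 = -40998 - 1603008 = -1644006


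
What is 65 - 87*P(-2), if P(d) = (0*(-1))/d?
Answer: 65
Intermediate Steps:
P(d) = 0 (P(d) = 0/d = 0)
65 - 87*P(-2) = 65 - 87*0 = 65 + 0 = 65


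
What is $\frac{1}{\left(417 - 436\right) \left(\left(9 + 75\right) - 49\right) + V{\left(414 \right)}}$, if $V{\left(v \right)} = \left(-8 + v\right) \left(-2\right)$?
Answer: $- \frac{1}{1477} \approx -0.00067705$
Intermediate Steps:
$V{\left(v \right)} = 16 - 2 v$
$\frac{1}{\left(417 - 436\right) \left(\left(9 + 75\right) - 49\right) + V{\left(414 \right)}} = \frac{1}{\left(417 - 436\right) \left(\left(9 + 75\right) - 49\right) + \left(16 - 828\right)} = \frac{1}{- 19 \left(84 - 49\right) + \left(16 - 828\right)} = \frac{1}{\left(-19\right) 35 - 812} = \frac{1}{-665 - 812} = \frac{1}{-1477} = - \frac{1}{1477}$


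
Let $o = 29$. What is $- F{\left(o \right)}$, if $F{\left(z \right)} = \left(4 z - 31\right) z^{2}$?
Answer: $-71485$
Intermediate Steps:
$F{\left(z \right)} = z^{2} \left(-31 + 4 z\right)$ ($F{\left(z \right)} = \left(-31 + 4 z\right) z^{2} = z^{2} \left(-31 + 4 z\right)$)
$- F{\left(o \right)} = - 29^{2} \left(-31 + 4 \cdot 29\right) = - 841 \left(-31 + 116\right) = - 841 \cdot 85 = \left(-1\right) 71485 = -71485$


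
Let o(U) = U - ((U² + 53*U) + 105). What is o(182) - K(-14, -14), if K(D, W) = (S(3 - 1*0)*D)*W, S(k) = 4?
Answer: -43477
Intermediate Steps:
K(D, W) = 4*D*W (K(D, W) = (4*D)*W = 4*D*W)
o(U) = -105 - U² - 52*U (o(U) = U - (105 + U² + 53*U) = U + (-105 - U² - 53*U) = -105 - U² - 52*U)
o(182) - K(-14, -14) = (-105 - 1*182² - 52*182) - 4*(-14)*(-14) = (-105 - 1*33124 - 9464) - 1*784 = (-105 - 33124 - 9464) - 784 = -42693 - 784 = -43477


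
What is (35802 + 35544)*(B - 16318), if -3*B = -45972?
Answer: -70917924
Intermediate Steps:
B = 15324 (B = -⅓*(-45972) = 15324)
(35802 + 35544)*(B - 16318) = (35802 + 35544)*(15324 - 16318) = 71346*(-994) = -70917924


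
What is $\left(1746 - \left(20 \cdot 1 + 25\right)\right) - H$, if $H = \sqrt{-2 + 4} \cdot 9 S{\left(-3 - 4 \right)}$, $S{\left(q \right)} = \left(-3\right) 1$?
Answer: $1701 + 27 \sqrt{2} \approx 1739.2$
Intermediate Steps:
$S{\left(q \right)} = -3$
$H = - 27 \sqrt{2}$ ($H = \sqrt{-2 + 4} \cdot 9 \left(-3\right) = \sqrt{2} \cdot 9 \left(-3\right) = 9 \sqrt{2} \left(-3\right) = - 27 \sqrt{2} \approx -38.184$)
$\left(1746 - \left(20 \cdot 1 + 25\right)\right) - H = \left(1746 - \left(20 \cdot 1 + 25\right)\right) - - 27 \sqrt{2} = \left(1746 - \left(20 + 25\right)\right) + 27 \sqrt{2} = \left(1746 - 45\right) + 27 \sqrt{2} = 1701 + 27 \sqrt{2}$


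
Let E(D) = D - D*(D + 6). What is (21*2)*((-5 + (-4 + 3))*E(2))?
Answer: 3528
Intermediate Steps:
E(D) = D - D*(6 + D)
(21*2)*((-5 + (-4 + 3))*E(2)) = (21*2)*((-5 + (-4 + 3))*(-1*2*(5 + 2))) = 42*((-5 - 1)*(-1*2*7)) = 42*(-6*(-14)) = 42*84 = 3528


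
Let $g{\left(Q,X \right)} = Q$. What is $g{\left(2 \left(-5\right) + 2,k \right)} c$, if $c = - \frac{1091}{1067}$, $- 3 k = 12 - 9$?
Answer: $\frac{8728}{1067} \approx 8.1799$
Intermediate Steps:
$k = -1$ ($k = - \frac{12 - 9}{3} = \left(- \frac{1}{3}\right) 3 = -1$)
$c = - \frac{1091}{1067}$ ($c = \left(-1091\right) \frac{1}{1067} = - \frac{1091}{1067} \approx -1.0225$)
$g{\left(2 \left(-5\right) + 2,k \right)} c = \left(2 \left(-5\right) + 2\right) \left(- \frac{1091}{1067}\right) = \left(-10 + 2\right) \left(- \frac{1091}{1067}\right) = \left(-8\right) \left(- \frac{1091}{1067}\right) = \frac{8728}{1067}$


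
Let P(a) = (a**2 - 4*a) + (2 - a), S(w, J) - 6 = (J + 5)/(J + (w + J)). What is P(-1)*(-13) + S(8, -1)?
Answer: -292/3 ≈ -97.333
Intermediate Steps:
S(w, J) = 6 + (5 + J)/(w + 2*J) (S(w, J) = 6 + (J + 5)/(J + (w + J)) = 6 + (5 + J)/(J + (J + w)) = 6 + (5 + J)/(w + 2*J))
P(a) = 2 + a**2 - 5*a
P(-1)*(-13) + S(8, -1) = (2 + (-1)**2 - 5*(-1))*(-13) + (5 + 6*8 + 13*(-1))/(8 + 2*(-1)) = (2 + 1 + 5)*(-13) + (5 + 48 - 13)/(8 - 2) = 8*(-13) + 40/6 = -104 + (1/6)*40 = -104 + 20/3 = -292/3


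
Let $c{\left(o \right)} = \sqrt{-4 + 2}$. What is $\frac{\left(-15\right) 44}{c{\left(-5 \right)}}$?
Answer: $330 i \sqrt{2} \approx 466.69 i$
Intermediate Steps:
$c{\left(o \right)} = i \sqrt{2}$ ($c{\left(o \right)} = \sqrt{-2} = i \sqrt{2}$)
$\frac{\left(-15\right) 44}{c{\left(-5 \right)}} = \frac{\left(-15\right) 44}{i \sqrt{2}} = - 660 \left(- \frac{i \sqrt{2}}{2}\right) = 330 i \sqrt{2}$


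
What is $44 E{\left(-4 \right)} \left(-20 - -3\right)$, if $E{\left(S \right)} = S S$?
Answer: $-11968$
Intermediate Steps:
$E{\left(S \right)} = S^{2}$
$44 E{\left(-4 \right)} \left(-20 - -3\right) = 44 \left(-4\right)^{2} \left(-20 - -3\right) = 44 \cdot 16 \left(-20 + 3\right) = 704 \left(-17\right) = -11968$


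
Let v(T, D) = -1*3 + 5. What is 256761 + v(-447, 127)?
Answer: 256763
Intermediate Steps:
v(T, D) = 2 (v(T, D) = -3 + 5 = 2)
256761 + v(-447, 127) = 256761 + 2 = 256763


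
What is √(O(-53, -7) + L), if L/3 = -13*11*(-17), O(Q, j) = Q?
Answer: 2*√1810 ≈ 85.088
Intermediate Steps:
L = 7293 (L = 3*(-13*11*(-17)) = 3*(-143*(-17)) = 3*2431 = 7293)
√(O(-53, -7) + L) = √(-53 + 7293) = √7240 = 2*√1810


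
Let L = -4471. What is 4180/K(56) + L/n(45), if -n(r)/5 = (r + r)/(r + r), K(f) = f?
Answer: 67819/70 ≈ 968.84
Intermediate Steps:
n(r) = -5 (n(r) = -5*(r + r)/(r + r) = -5*2*r/(2*r) = -5*2*r*1/(2*r) = -5*1 = -5)
4180/K(56) + L/n(45) = 4180/56 - 4471/(-5) = 4180*(1/56) - 4471*(-⅕) = 1045/14 + 4471/5 = 67819/70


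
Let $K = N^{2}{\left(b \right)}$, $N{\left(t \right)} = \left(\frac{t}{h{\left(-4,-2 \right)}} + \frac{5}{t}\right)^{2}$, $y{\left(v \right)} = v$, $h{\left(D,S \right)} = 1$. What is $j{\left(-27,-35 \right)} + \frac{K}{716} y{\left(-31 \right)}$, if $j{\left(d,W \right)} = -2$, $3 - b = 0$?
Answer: $- \frac{326722}{14499} \approx -22.534$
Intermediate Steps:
$b = 3$ ($b = 3 - 0 = 3 + 0 = 3$)
$N{\left(t \right)} = \left(t + \frac{5}{t}\right)^{2}$ ($N{\left(t \right)} = \left(\frac{t}{1} + \frac{5}{t}\right)^{2} = \left(t 1 + \frac{5}{t}\right)^{2} = \left(t + \frac{5}{t}\right)^{2}$)
$K = \frac{38416}{81}$ ($K = \left(\frac{\left(5 + 3^{2}\right)^{2}}{9}\right)^{2} = \left(\frac{\left(5 + 9\right)^{2}}{9}\right)^{2} = \left(\frac{14^{2}}{9}\right)^{2} = \left(\frac{1}{9} \cdot 196\right)^{2} = \left(\frac{196}{9}\right)^{2} = \frac{38416}{81} \approx 474.27$)
$j{\left(-27,-35 \right)} + \frac{K}{716} y{\left(-31 \right)} = -2 + \frac{38416}{81 \cdot 716} \left(-31\right) = -2 + \frac{38416}{81} \cdot \frac{1}{716} \left(-31\right) = -2 + \frac{9604}{14499} \left(-31\right) = -2 - \frac{297724}{14499} = - \frac{326722}{14499}$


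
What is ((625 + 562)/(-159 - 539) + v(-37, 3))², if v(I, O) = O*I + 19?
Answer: 4277552409/487204 ≈ 8779.8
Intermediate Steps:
v(I, O) = 19 + I*O (v(I, O) = I*O + 19 = 19 + I*O)
((625 + 562)/(-159 - 539) + v(-37, 3))² = ((625 + 562)/(-159 - 539) + (19 - 37*3))² = (1187/(-698) + (19 - 111))² = (1187*(-1/698) - 92)² = (-1187/698 - 92)² = (-65403/698)² = 4277552409/487204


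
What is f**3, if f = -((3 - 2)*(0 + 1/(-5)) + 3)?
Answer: -2744/125 ≈ -21.952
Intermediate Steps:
f = -14/5 (f = -(1*(0 - 1/5) + 3) = -(1*(-1/5) + 3) = -(-1/5 + 3) = -1*14/5 = -14/5 ≈ -2.8000)
f**3 = (-14/5)**3 = -2744/125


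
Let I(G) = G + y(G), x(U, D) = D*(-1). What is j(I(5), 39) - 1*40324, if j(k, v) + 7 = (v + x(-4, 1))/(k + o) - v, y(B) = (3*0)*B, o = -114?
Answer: -4400368/109 ≈ -40370.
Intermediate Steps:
y(B) = 0 (y(B) = 0*B = 0)
x(U, D) = -D
I(G) = G (I(G) = G + 0 = G)
j(k, v) = -7 - v + (-1 + v)/(-114 + k) (j(k, v) = -7 + ((v - 1*1)/(k - 114) - v) = -7 + ((v - 1)/(-114 + k) - v) = -7 + ((-1 + v)/(-114 + k) - v) = -7 + (-v + (-1 + v)/(-114 + k)) = -7 - v + (-1 + v)/(-114 + k))
j(I(5), 39) - 1*40324 = (797 - 7*5 + 115*39 - 1*5*39)/(-114 + 5) - 1*40324 = (797 - 35 + 4485 - 195)/(-109) - 40324 = -1/109*5052 - 40324 = -5052/109 - 40324 = -4400368/109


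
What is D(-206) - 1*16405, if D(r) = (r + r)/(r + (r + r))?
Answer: -49213/3 ≈ -16404.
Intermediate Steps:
D(r) = ⅔ (D(r) = (2*r)/(r + 2*r) = (2*r)/((3*r)) = (2*r)*(1/(3*r)) = ⅔)
D(-206) - 1*16405 = ⅔ - 1*16405 = ⅔ - 16405 = -49213/3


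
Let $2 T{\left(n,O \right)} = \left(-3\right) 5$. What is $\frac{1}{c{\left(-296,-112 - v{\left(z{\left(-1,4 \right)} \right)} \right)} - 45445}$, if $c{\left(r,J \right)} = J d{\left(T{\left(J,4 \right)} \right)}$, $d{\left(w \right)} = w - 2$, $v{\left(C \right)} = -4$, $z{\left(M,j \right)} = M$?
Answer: $- \frac{1}{44419} \approx -2.2513 \cdot 10^{-5}$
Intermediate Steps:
$T{\left(n,O \right)} = - \frac{15}{2}$ ($T{\left(n,O \right)} = \frac{\left(-3\right) 5}{2} = \frac{1}{2} \left(-15\right) = - \frac{15}{2}$)
$d{\left(w \right)} = -2 + w$
$c{\left(r,J \right)} = - \frac{19 J}{2}$ ($c{\left(r,J \right)} = J \left(-2 - \frac{15}{2}\right) = J \left(- \frac{19}{2}\right) = - \frac{19 J}{2}$)
$\frac{1}{c{\left(-296,-112 - v{\left(z{\left(-1,4 \right)} \right)} \right)} - 45445} = \frac{1}{- \frac{19 \left(-112 - -4\right)}{2} - 45445} = \frac{1}{- \frac{19 \left(-112 + 4\right)}{2} - 45445} = \frac{1}{\left(- \frac{19}{2}\right) \left(-108\right) - 45445} = \frac{1}{1026 - 45445} = \frac{1}{-44419} = - \frac{1}{44419}$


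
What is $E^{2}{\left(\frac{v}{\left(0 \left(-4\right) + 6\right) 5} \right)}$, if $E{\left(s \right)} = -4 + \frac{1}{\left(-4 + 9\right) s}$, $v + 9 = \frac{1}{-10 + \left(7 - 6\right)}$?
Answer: $\frac{36481}{1681} \approx 21.702$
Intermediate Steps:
$v = - \frac{82}{9}$ ($v = -9 + \frac{1}{-10 + \left(7 - 6\right)} = -9 + \frac{1}{-10 + 1} = -9 + \frac{1}{-9} = -9 - \frac{1}{9} = - \frac{82}{9} \approx -9.1111$)
$E{\left(s \right)} = -4 + \frac{1}{5 s}$
$E^{2}{\left(\frac{v}{\left(0 \left(-4\right) + 6\right) 5} \right)} = \left(-4 + \frac{1}{5 \left(- \frac{82}{9 \left(0 \left(-4\right) + 6\right) 5}\right)}\right)^{2} = \left(-4 + \frac{1}{5 \left(- \frac{82}{9 \left(0 + 6\right) 5}\right)}\right)^{2} = \left(-4 + \frac{1}{5 \left(- \frac{82}{9 \cdot 6 \cdot 5}\right)}\right)^{2} = \left(-4 + \frac{1}{5 \left(- \frac{82}{9 \cdot 30}\right)}\right)^{2} = \left(-4 + \frac{1}{5 \left(\left(- \frac{82}{9}\right) \frac{1}{30}\right)}\right)^{2} = \left(-4 + \frac{1}{5 \left(- \frac{41}{135}\right)}\right)^{2} = \left(-4 + \frac{1}{5} \left(- \frac{135}{41}\right)\right)^{2} = \left(-4 - \frac{27}{41}\right)^{2} = \left(- \frac{191}{41}\right)^{2} = \frac{36481}{1681}$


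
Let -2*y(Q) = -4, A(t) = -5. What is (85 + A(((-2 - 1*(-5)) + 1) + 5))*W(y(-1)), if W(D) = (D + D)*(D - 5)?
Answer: -960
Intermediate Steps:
y(Q) = 2 (y(Q) = -1/2*(-4) = 2)
W(D) = 2*D*(-5 + D) (W(D) = (2*D)*(-5 + D) = 2*D*(-5 + D))
(85 + A(((-2 - 1*(-5)) + 1) + 5))*W(y(-1)) = (85 - 5)*(2*2*(-5 + 2)) = 80*(2*2*(-3)) = 80*(-12) = -960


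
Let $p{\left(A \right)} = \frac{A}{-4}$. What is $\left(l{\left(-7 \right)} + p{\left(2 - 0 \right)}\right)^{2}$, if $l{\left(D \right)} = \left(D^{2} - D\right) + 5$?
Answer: $\frac{14641}{4} \approx 3660.3$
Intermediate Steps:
$l{\left(D \right)} = 5 + D^{2} - D$
$p{\left(A \right)} = - \frac{A}{4}$ ($p{\left(A \right)} = A \left(- \frac{1}{4}\right) = - \frac{A}{4}$)
$\left(l{\left(-7 \right)} + p{\left(2 - 0 \right)}\right)^{2} = \left(\left(5 + \left(-7\right)^{2} - -7\right) - \frac{2 - 0}{4}\right)^{2} = \left(\left(5 + 49 + 7\right) - \frac{2 + 0}{4}\right)^{2} = \left(61 - \frac{1}{2}\right)^{2} = \left(\frac{121}{2}\right)^{2} = \frac{14641}{4}$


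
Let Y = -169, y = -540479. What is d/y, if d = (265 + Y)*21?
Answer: -2016/540479 ≈ -0.0037300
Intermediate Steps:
d = 2016 (d = (265 - 169)*21 = 96*21 = 2016)
d/y = 2016/(-540479) = 2016*(-1/540479) = -2016/540479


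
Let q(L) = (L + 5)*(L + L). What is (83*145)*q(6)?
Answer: 1588620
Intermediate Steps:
q(L) = 2*L*(5 + L) (q(L) = (5 + L)*(2*L) = 2*L*(5 + L))
(83*145)*q(6) = (83*145)*(2*6*(5 + 6)) = 12035*(2*6*11) = 12035*132 = 1588620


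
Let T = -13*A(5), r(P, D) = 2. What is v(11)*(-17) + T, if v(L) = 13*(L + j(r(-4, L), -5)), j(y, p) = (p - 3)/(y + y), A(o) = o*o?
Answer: -2314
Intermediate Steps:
A(o) = o²
T = -325 (T = -13*5² = -13*25 = -325)
j(y, p) = (-3 + p)/(2*y) (j(y, p) = (-3 + p)/((2*y)) = (-3 + p)*(1/(2*y)) = (-3 + p)/(2*y))
v(L) = -26 + 13*L (v(L) = 13*(L + (½)*(-3 - 5)/2) = 13*(L + (½)*(½)*(-8)) = 13*(L - 2) = 13*(-2 + L) = -26 + 13*L)
v(11)*(-17) + T = (-26 + 13*11)*(-17) - 325 = (-26 + 143)*(-17) - 325 = 117*(-17) - 325 = -1989 - 325 = -2314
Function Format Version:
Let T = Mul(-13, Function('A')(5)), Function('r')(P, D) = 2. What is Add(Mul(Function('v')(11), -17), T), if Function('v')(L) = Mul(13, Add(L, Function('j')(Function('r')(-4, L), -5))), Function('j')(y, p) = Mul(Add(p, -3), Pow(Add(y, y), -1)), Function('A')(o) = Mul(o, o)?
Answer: -2314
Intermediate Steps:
Function('A')(o) = Pow(o, 2)
T = -325 (T = Mul(-13, Pow(5, 2)) = Mul(-13, 25) = -325)
Function('j')(y, p) = Mul(Rational(1, 2), Pow(y, -1), Add(-3, p)) (Function('j')(y, p) = Mul(Add(-3, p), Pow(Mul(2, y), -1)) = Mul(Add(-3, p), Mul(Rational(1, 2), Pow(y, -1))) = Mul(Rational(1, 2), Pow(y, -1), Add(-3, p)))
Function('v')(L) = Add(-26, Mul(13, L)) (Function('v')(L) = Mul(13, Add(L, Mul(Rational(1, 2), Pow(2, -1), Add(-3, -5)))) = Mul(13, Add(L, Mul(Rational(1, 2), Rational(1, 2), -8))) = Mul(13, Add(L, -2)) = Mul(13, Add(-2, L)) = Add(-26, Mul(13, L)))
Add(Mul(Function('v')(11), -17), T) = Add(Mul(Add(-26, Mul(13, 11)), -17), -325) = Add(Mul(Add(-26, 143), -17), -325) = Add(Mul(117, -17), -325) = Add(-1989, -325) = -2314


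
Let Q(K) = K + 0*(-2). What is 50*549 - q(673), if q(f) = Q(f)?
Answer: 26777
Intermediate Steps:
Q(K) = K (Q(K) = K + 0 = K)
q(f) = f
50*549 - q(673) = 50*549 - 1*673 = 27450 - 673 = 26777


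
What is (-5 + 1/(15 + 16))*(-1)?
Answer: 154/31 ≈ 4.9677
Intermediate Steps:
(-5 + 1/(15 + 16))*(-1) = (-5 + 1/31)*(-1) = -154/31*(-1) = 154/31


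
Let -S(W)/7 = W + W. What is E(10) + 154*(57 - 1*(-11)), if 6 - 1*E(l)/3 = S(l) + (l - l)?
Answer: 10910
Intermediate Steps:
S(W) = -14*W (S(W) = -7*(W + W) = -14*W)
E(l) = 18 + 42*l (E(l) = 18 - 3*(-14*l + (l - l)) = 18 - 3*(-14*l + 0) = 18 - (-42)*l = 18 + 42*l)
E(10) + 154*(57 - 1*(-11)) = (18 + 42*10) + 154*(57 - 1*(-11)) = (18 + 420) + 154*(57 + 11) = 438 + 154*68 = 438 + 10472 = 10910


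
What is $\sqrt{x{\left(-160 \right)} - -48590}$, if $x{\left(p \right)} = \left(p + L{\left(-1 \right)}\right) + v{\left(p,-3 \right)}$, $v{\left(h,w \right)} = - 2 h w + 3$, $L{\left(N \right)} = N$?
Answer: $4 \sqrt{2967} \approx 217.88$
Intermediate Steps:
$v{\left(h,w \right)} = 3 - 2 h w$ ($v{\left(h,w \right)} = - 2 h w + 3 = 3 - 2 h w$)
$x{\left(p \right)} = 2 + 7 p$ ($x{\left(p \right)} = \left(p - 1\right) - \left(-3 + 2 p \left(-3\right)\right) = \left(-1 + p\right) + \left(3 + 6 p\right) = 2 + 7 p$)
$\sqrt{x{\left(-160 \right)} - -48590} = \sqrt{\left(2 + 7 \left(-160\right)\right) - -48590} = \sqrt{\left(2 - 1120\right) + 48590} = \sqrt{-1118 + 48590} = \sqrt{47472} = 4 \sqrt{2967}$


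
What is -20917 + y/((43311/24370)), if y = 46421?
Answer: 225343583/43311 ≈ 5202.9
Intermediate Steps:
-20917 + y/((43311/24370)) = -20917 + 46421/((43311/24370)) = -20917 + 46421/((43311*(1/24370))) = -20917 + 46421/(43311/24370) = -20917 + 46421*(24370/43311) = -20917 + 1131279770/43311 = 225343583/43311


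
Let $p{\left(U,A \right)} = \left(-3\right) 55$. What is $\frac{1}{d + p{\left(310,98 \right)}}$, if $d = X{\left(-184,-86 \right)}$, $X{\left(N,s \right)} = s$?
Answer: $- \frac{1}{251} \approx -0.0039841$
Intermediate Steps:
$d = -86$
$p{\left(U,A \right)} = -165$
$\frac{1}{d + p{\left(310,98 \right)}} = \frac{1}{-86 - 165} = \frac{1}{-251} = - \frac{1}{251}$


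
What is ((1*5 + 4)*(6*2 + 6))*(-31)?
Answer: -5022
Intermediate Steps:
((1*5 + 4)*(6*2 + 6))*(-31) = ((5 + 4)*(12 + 6))*(-31) = (9*18)*(-31) = 162*(-31) = -5022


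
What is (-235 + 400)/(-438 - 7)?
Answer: -33/89 ≈ -0.37079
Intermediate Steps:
(-235 + 400)/(-438 - 7) = 165/(-445) = 165*(-1/445) = -33/89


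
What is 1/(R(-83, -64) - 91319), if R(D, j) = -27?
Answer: -1/91346 ≈ -1.0947e-5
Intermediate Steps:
1/(R(-83, -64) - 91319) = 1/(-27 - 91319) = 1/(-91346) = -1/91346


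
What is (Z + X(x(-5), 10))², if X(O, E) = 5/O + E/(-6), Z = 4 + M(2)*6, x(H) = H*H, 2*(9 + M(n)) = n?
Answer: 465124/225 ≈ 2067.2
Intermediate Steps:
M(n) = -9 + n/2
x(H) = H²
Z = -44 (Z = 4 + (-9 + (½)*2)*6 = 4 + (-9 + 1)*6 = 4 - 8*6 = 4 - 48 = -44)
X(O, E) = 5/O - E/6 (X(O, E) = 5/O + E*(-⅙) = 5/O - E/6)
(Z + X(x(-5), 10))² = (-44 + (5/((-5)²) - ⅙*10))² = (-44 + (5/25 - 5/3))² = (-44 + (5*(1/25) - 5/3))² = (-44 + (⅕ - 5/3))² = (-44 - 22/15)² = (-682/15)² = 465124/225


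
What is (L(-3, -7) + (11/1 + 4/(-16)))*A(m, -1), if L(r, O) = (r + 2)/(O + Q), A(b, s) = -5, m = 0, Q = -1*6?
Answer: -2815/52 ≈ -54.135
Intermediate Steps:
Q = -6
L(r, O) = (2 + r)/(-6 + O) (L(r, O) = (r + 2)/(O - 6) = (2 + r)/(-6 + O))
(L(-3, -7) + (11/1 + 4/(-16)))*A(m, -1) = ((2 - 3)/(-6 - 7) + (11/1 + 4/(-16)))*(-5) = (-1/(-13) + (11*1 + 4*(-1/16)))*(-5) = (-1/13*(-1) + (11 - ¼))*(-5) = (1/13 + 43/4)*(-5) = (563/52)*(-5) = -2815/52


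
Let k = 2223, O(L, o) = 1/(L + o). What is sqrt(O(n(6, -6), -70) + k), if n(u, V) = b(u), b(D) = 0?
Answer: sqrt(10892630)/70 ≈ 47.149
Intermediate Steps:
n(u, V) = 0
sqrt(O(n(6, -6), -70) + k) = sqrt(1/(0 - 70) + 2223) = sqrt(1/(-70) + 2223) = sqrt(-1/70 + 2223) = sqrt(155609/70) = sqrt(10892630)/70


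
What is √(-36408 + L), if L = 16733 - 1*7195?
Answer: I*√26870 ≈ 163.92*I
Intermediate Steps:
L = 9538 (L = 16733 - 7195 = 9538)
√(-36408 + L) = √(-36408 + 9538) = √(-26870) = I*√26870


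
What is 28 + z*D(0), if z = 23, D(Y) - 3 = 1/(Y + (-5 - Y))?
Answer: 462/5 ≈ 92.400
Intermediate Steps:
D(Y) = 14/5 (D(Y) = 3 + 1/(Y + (-5 - Y)) = 3 + 1/(-5) = 3 - ⅕ = 14/5)
28 + z*D(0) = 28 + 23*(14/5) = 28 + 322/5 = 462/5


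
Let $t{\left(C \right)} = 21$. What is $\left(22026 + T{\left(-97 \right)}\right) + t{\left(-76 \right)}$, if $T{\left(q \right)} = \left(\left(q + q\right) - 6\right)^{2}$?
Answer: $62047$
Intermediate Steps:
$T{\left(q \right)} = \left(-6 + 2 q\right)^{2}$ ($T{\left(q \right)} = \left(2 q - 6\right)^{2} = \left(-6 + 2 q\right)^{2}$)
$\left(22026 + T{\left(-97 \right)}\right) + t{\left(-76 \right)} = \left(22026 + 4 \left(-3 - 97\right)^{2}\right) + 21 = \left(22026 + 4 \left(-100\right)^{2}\right) + 21 = \left(22026 + 4 \cdot 10000\right) + 21 = \left(22026 + 40000\right) + 21 = 62026 + 21 = 62047$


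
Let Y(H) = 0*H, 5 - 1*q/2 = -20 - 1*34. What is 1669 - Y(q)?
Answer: 1669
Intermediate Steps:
q = 118 (q = 10 - 2*(-20 - 1*34) = 10 - 2*(-20 - 34) = 10 - 2*(-54) = 10 + 108 = 118)
Y(H) = 0
1669 - Y(q) = 1669 - 1*0 = 1669 + 0 = 1669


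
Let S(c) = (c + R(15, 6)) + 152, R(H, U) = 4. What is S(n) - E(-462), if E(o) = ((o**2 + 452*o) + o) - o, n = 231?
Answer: -4233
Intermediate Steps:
S(c) = 156 + c (S(c) = (c + 4) + 152 = (4 + c) + 152 = 156 + c)
E(o) = o**2 + 452*o (E(o) = (o**2 + 453*o) - o = o**2 + 452*o)
S(n) - E(-462) = (156 + 231) - (-462)*(452 - 462) = 387 - (-462)*(-10) = 387 - 1*4620 = 387 - 4620 = -4233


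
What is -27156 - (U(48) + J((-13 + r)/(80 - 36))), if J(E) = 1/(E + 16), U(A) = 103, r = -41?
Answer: -8859197/325 ≈ -27259.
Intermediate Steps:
J(E) = 1/(16 + E)
-27156 - (U(48) + J((-13 + r)/(80 - 36))) = -27156 - (103 + 1/(16 + (-13 - 41)/(80 - 36))) = -27156 - (103 + 1/(16 - 54/44)) = -27156 - (103 + 1/(16 - 54*1/44)) = -27156 - (103 + 1/(16 - 27/22)) = -27156 - (103 + 1/(325/22)) = -27156 - (103 + 22/325) = -27156 - 1*33497/325 = -27156 - 33497/325 = -8859197/325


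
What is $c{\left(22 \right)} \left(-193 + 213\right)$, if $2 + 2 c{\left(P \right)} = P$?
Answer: $200$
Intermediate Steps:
$c{\left(P \right)} = -1 + \frac{P}{2}$
$c{\left(22 \right)} \left(-193 + 213\right) = \left(-1 + \frac{1}{2} \cdot 22\right) \left(-193 + 213\right) = \left(-1 + 11\right) 20 = 10 \cdot 20 = 200$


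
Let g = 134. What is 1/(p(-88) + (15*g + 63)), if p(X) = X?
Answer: 1/1985 ≈ 0.00050378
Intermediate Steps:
1/(p(-88) + (15*g + 63)) = 1/(-88 + (15*134 + 63)) = 1/(-88 + (2010 + 63)) = 1/(-88 + 2073) = 1/1985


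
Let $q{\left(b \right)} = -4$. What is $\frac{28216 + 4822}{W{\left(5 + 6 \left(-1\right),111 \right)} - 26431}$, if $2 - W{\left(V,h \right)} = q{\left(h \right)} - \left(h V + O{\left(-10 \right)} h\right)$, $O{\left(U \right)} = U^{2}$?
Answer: $- \frac{16519}{7718} \approx -2.1403$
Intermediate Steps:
$W{\left(V,h \right)} = 6 + 100 h + V h$ ($W{\left(V,h \right)} = 2 - \left(-4 - \left(h V + \left(-10\right)^{2} h\right)\right) = 2 - \left(-4 - \left(V h + 100 h\right)\right) = 2 - \left(-4 - \left(100 h + V h\right)\right) = 2 - \left(-4 - 100 h - V h\right) = 2 + \left(4 + 100 h + V h\right) = 6 + 100 h + V h$)
$\frac{28216 + 4822}{W{\left(5 + 6 \left(-1\right),111 \right)} - 26431} = \frac{28216 + 4822}{\left(6 + 100 \cdot 111 + \left(5 + 6 \left(-1\right)\right) 111\right) - 26431} = \frac{33038}{\left(6 + 11100 + \left(5 - 6\right) 111\right) - 26431} = \frac{33038}{\left(6 + 11100 - 111\right) - 26431} = \frac{33038}{10995 - 26431} = \frac{33038}{-15436} = 33038 \left(- \frac{1}{15436}\right) = - \frac{16519}{7718}$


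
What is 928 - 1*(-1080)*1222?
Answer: 1320688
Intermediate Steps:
928 - 1*(-1080)*1222 = 928 + 1080*1222 = 928 + 1319760 = 1320688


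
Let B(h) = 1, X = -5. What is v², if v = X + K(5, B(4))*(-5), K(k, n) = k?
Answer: 900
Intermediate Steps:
v = -30 (v = -5 + 5*(-5) = -5 - 25 = -30)
v² = (-30)² = 900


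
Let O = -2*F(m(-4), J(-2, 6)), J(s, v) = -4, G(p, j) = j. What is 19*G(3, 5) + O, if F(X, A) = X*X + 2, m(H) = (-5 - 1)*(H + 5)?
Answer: 19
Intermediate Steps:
m(H) = -30 - 6*H (m(H) = -6*(5 + H) = -30 - 6*H)
F(X, A) = 2 + X**2 (F(X, A) = X**2 + 2 = 2 + X**2)
O = -76 (O = -2*(2 + (-30 - 6*(-4))**2) = -2*(2 + (-30 + 24)**2) = -2*(2 + (-6)**2) = -2*(2 + 36) = -2*38 = -76)
19*G(3, 5) + O = 19*5 - 76 = 95 - 76 = 19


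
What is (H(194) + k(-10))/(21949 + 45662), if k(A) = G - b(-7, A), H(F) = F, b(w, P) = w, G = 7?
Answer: 208/67611 ≈ 0.0030764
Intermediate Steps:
k(A) = 14 (k(A) = 7 - 1*(-7) = 7 + 7 = 14)
(H(194) + k(-10))/(21949 + 45662) = (194 + 14)/(21949 + 45662) = 208/67611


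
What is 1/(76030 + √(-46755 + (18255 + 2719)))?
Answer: 76030/5780586681 - I*√25781/5780586681 ≈ 1.3153e-5 - 2.7777e-8*I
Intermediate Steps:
1/(76030 + √(-46755 + (18255 + 2719))) = 1/(76030 + √(-46755 + 20974)) = 1/(76030 + √(-25781)) = 1/(76030 + I*√25781)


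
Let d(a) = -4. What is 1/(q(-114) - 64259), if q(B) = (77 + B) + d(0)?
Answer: -1/64300 ≈ -1.5552e-5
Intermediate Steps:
q(B) = 73 + B (q(B) = (77 + B) - 4 = 73 + B)
1/(q(-114) - 64259) = 1/((73 - 114) - 64259) = 1/(-41 - 64259) = 1/(-64300) = -1/64300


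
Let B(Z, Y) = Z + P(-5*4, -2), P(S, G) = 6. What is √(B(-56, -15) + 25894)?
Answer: 2*√6461 ≈ 160.76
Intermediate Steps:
B(Z, Y) = 6 + Z (B(Z, Y) = Z + 6 = 6 + Z)
√(B(-56, -15) + 25894) = √((6 - 56) + 25894) = √(-50 + 25894) = √25844 = 2*√6461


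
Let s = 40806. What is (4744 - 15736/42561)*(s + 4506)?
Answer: 3049401659392/14187 ≈ 2.1494e+8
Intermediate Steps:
(4744 - 15736/42561)*(s + 4506) = (4744 - 15736/42561)*(40806 + 4506) = (4744 - 15736*1/42561)*45312 = (4744 - 15736/42561)*45312 = (201893648/42561)*45312 = 3049401659392/14187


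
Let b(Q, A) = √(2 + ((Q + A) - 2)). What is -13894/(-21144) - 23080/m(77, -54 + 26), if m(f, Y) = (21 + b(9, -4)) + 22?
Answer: -2619816353/4873692 + 5770*√5/461 ≈ -509.56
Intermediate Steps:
b(Q, A) = √(A + Q) (b(Q, A) = √(2 + ((A + Q) - 2)) = √(2 + (-2 + A + Q)) = √(A + Q))
m(f, Y) = 43 + √5 (m(f, Y) = (21 + √(-4 + 9)) + 22 = (21 + √5) + 22 = 43 + √5)
-13894/(-21144) - 23080/m(77, -54 + 26) = -13894/(-21144) - 23080/(43 + √5) = -13894*(-1/21144) - 23080/(43 + √5) = 6947/10572 - 23080/(43 + √5)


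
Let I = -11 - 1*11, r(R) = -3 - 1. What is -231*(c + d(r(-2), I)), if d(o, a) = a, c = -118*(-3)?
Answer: -76692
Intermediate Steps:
c = 354
r(R) = -4
I = -22 (I = -11 - 11 = -22)
-231*(c + d(r(-2), I)) = -231*(354 - 22) = -231*332 = -76692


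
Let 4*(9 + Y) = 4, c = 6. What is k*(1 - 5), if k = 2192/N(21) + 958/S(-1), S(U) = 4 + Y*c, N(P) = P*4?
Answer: -3994/231 ≈ -17.290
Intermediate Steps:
N(P) = 4*P
Y = -8 (Y = -9 + (¼)*4 = -9 + 1 = -8)
S(U) = -44 (S(U) = 4 - 8*6 = 4 - 48 = -44)
k = 1997/462 (k = 2192/((4*21)) + 958/(-44) = 2192/84 + 958*(-1/44) = 2192*(1/84) - 479/22 = 548/21 - 479/22 = 1997/462 ≈ 4.3225)
k*(1 - 5) = 1997*(1 - 5)/462 = (1997/462)*(-4) = -3994/231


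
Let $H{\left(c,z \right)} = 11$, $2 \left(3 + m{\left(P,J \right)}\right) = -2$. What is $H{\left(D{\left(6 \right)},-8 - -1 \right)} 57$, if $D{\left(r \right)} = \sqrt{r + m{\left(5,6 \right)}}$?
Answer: $627$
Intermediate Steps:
$m{\left(P,J \right)} = -4$ ($m{\left(P,J \right)} = -3 + \frac{1}{2} \left(-2\right) = -3 - 1 = -4$)
$D{\left(r \right)} = \sqrt{-4 + r}$ ($D{\left(r \right)} = \sqrt{r - 4} = \sqrt{-4 + r}$)
$H{\left(D{\left(6 \right)},-8 - -1 \right)} 57 = 11 \cdot 57 = 627$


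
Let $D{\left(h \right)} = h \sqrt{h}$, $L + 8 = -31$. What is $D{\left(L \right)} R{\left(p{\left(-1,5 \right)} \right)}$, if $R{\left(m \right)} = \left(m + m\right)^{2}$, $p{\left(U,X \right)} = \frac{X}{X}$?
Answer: $- 156 i \sqrt{39} \approx - 974.22 i$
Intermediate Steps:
$L = -39$ ($L = -8 - 31 = -39$)
$p{\left(U,X \right)} = 1$
$R{\left(m \right)} = 4 m^{2}$ ($R{\left(m \right)} = \left(2 m\right)^{2} = 4 m^{2}$)
$D{\left(h \right)} = h^{\frac{3}{2}}$
$D{\left(L \right)} R{\left(p{\left(-1,5 \right)} \right)} = \left(-39\right)^{\frac{3}{2}} \cdot 4 \cdot 1^{2} = - 39 i \sqrt{39} \cdot 4 \cdot 1 = - 39 i \sqrt{39} \cdot 4 = - 156 i \sqrt{39}$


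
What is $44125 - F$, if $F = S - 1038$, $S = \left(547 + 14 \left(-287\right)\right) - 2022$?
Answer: $50656$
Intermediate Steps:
$S = -5493$ ($S = \left(547 - 4018\right) - 2022 = -3471 - 2022 = -5493$)
$F = -6531$ ($F = -5493 - 1038 = -6531$)
$44125 - F = 44125 - -6531 = 44125 + 6531 = 50656$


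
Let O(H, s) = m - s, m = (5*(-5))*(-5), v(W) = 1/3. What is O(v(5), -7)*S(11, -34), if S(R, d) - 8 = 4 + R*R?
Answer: 17556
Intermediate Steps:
v(W) = ⅓
m = 125 (m = -25*(-5) = 125)
S(R, d) = 12 + R² (S(R, d) = 8 + (4 + R*R) = 8 + (4 + R²) = 12 + R²)
O(H, s) = 125 - s
O(v(5), -7)*S(11, -34) = (125 - 1*(-7))*(12 + 11²) = (125 + 7)*(12 + 121) = 132*133 = 17556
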